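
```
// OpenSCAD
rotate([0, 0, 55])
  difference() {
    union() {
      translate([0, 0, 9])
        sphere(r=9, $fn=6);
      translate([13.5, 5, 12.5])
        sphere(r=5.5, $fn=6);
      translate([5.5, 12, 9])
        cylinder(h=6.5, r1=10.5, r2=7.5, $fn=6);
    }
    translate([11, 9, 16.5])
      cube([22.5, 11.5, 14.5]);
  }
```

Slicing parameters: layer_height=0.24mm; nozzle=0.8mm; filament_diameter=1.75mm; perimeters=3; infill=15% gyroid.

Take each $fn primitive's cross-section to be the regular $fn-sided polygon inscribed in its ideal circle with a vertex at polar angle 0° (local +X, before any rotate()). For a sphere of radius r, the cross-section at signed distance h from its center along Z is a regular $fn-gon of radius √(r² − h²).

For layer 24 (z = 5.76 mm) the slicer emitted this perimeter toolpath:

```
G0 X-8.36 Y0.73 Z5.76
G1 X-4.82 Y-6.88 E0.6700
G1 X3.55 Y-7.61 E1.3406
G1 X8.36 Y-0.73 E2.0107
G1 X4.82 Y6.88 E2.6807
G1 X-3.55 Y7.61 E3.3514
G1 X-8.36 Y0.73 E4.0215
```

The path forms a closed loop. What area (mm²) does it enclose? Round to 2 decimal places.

Apply the shoelace formula to the sequence of (X, Y) vertices; enclosed area = 183.17 mm².

183.17 mm²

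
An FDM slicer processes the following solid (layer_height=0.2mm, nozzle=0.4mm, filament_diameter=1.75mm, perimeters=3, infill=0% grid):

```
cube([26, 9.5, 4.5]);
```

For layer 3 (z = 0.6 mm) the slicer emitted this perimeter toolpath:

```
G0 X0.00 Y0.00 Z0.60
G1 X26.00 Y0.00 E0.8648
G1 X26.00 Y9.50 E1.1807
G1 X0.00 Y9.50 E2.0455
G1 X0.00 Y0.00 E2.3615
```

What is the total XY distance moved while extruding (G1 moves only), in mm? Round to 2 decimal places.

71.00 mm

Sum the Euclidean lengths of each G1 segment: total = 71.00 mm.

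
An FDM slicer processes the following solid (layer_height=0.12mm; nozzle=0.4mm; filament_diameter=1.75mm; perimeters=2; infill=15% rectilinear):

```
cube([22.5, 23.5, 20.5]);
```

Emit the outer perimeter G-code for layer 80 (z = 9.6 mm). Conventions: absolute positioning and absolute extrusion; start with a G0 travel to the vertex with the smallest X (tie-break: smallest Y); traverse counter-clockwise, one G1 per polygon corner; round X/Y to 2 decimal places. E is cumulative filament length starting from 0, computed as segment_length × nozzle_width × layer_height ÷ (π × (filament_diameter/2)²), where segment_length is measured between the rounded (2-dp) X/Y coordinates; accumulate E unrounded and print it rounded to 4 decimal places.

At z = 9.6 mm: the cube (footprint 22.5×23.5) is included at this height. The outline is a single polygon with 4 vertices. Extrusion per mm of travel: 0.4 × 0.12 / (π × 0.875²) = 0.019956. Accumulating E over each segment gives final E = 1.8360.

G0 X0.00 Y0.00 Z9.60
G1 X22.50 Y0.00 E0.4490
G1 X22.50 Y23.50 E0.9180
G1 X0.00 Y23.50 E1.3670
G1 X0.00 Y0.00 E1.8360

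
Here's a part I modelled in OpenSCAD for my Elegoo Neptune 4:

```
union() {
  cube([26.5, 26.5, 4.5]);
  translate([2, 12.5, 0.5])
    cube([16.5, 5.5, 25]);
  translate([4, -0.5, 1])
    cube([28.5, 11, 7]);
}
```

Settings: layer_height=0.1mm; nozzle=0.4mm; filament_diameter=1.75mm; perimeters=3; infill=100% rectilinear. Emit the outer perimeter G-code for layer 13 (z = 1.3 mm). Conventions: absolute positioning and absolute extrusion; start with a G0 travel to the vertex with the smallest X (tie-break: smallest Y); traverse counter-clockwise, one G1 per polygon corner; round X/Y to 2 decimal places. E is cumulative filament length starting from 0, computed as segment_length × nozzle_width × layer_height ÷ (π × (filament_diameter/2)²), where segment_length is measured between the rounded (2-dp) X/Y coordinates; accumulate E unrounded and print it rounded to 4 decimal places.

G0 X0.00 Y0.00 Z1.30
G1 X4.00 Y0.00 E0.0665
G1 X4.00 Y-0.50 E0.0748
G1 X32.50 Y-0.50 E0.5488
G1 X32.50 Y10.50 E0.7317
G1 X26.50 Y10.50 E0.8315
G1 X26.50 Y26.50 E1.0976
G1 X0.00 Y26.50 E1.5383
G1 X0.00 Y0.00 E1.9790

At z = 1.3 mm: the cube is present — its section is the full 26.5×26.5 rectangle; the cube at (2, 12.5) is present — its section is the full 16.5×5.5 rectangle; the 28.5×11 cube at (4, -0.5) contributes its full rectangle; Taking the union: the regions partially overlap (shared area 327.00 mm²), so overlapping operands fuse into one piece — 1 connected region. The outline is a single polygon with 8 vertices. Extrusion per mm of travel: 0.4 × 0.1 / (π × 0.875²) = 0.016630. Accumulating E over each segment gives final E = 1.9790.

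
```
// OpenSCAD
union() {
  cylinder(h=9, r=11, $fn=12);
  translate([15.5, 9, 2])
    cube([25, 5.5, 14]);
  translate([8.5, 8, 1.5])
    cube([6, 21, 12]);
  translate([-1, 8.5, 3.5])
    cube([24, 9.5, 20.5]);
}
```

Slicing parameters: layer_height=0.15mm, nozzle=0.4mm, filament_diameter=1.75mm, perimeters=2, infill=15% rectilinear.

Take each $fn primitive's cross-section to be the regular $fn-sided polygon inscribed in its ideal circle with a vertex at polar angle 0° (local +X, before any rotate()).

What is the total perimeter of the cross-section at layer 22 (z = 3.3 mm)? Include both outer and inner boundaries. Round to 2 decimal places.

183.33 mm

At z = 3.3 mm: the r=11 cylinder gives a regular 12-gon of circumradius 11 (constant along its height) (perimeter = 2·12·11.000·sin(180°/12) = 68.33 mm); the 25×5.5 cube at (15.5, 9) contributes its full rectangle (perimeter 61.00 mm); the cube at (8.5, 8) is present — its section is the full 6×21 rectangle (perimeter 54.00 mm); the cube at (-1, 8.5) is absent (z outside [3.5, 24]); Combining (union): the 3 present regions are separate (no shared area or edge), so areas and boundary lengths simply add and each stays a separate island — boundary = 183.33 mm. Overall, the cross-section has 3 separate islands. Total boundary length (outer) = 183.33 mm.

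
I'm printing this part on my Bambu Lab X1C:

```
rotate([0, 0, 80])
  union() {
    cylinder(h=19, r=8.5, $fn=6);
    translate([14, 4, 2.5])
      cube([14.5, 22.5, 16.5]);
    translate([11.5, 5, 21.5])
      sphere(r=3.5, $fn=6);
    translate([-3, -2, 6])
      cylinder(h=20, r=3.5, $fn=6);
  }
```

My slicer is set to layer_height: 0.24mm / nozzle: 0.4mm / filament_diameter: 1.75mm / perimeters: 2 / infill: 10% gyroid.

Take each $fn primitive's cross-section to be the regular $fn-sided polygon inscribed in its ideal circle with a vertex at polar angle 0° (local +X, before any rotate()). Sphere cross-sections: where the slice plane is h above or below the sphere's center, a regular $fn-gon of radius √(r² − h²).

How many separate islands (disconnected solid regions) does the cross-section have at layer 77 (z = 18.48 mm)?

3

At z = 18.48 mm: the cylinder: section is a regular 6-gon, circumradius r=8.5; the 14.5×22.5 cube at (14, 4) contributes its full rectangle; the r=3.5 sphere at (11.5, 5) slices to a regular 6-gon of circumradius 1.769 (√(r²−h²) with h=3.02 from center); the cylinder at (-3, -2): section is a regular 6-gon, circumradius r=3.5; Taking the union: the regions partially overlap (shared area 31.83 mm²), so overlapping operands fuse into one piece — 3 connected regions; (rotated 80° about Z; rotation is an isometry so areas/perimeters/island counts are preserved). Overall, the cross-section has 3 separate islands. Island count = 3.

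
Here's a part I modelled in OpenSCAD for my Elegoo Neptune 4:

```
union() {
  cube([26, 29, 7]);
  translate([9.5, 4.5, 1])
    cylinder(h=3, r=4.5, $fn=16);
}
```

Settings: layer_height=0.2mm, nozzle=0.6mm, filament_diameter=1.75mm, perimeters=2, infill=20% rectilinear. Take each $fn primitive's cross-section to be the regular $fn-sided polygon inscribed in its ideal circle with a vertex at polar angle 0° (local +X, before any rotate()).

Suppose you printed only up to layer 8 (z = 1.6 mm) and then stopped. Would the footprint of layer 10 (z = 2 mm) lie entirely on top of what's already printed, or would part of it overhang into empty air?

Compare the two slices. At z = 1.6: the 26×29 cube contributes its full rectangle (area 754.00 mm²); the r=4.5 cylinder at (9.5, 4.5) gives a regular 16-gon of circumradius 4.5 (constant along its height) (area = (16/2)·4.500²·sin(360°/16) = 61.99 mm²); Merging all regions: the r=4.5 cylinder at (9.5, 4.5) lies entirely inside the 26×29 cube, so the union is just the 26×29 cube — area = 754.00 mm². At z = 2: the cube is present — its section is the full 26×29 rectangle (area 754.00 mm²); the cylinder at (9.5, 4.5): section is a regular 16-gon, circumradius r=4.5 (area = (16/2)·4.500²·sin(360°/16) = 61.99 mm²); Merging all regions: the r=4.5 cylinder at (9.5, 4.5) lies entirely inside the 26×29 cube, so the union is just the 26×29 cube — area = 754.00 mm². Checking containment: the cross-section at z = 2 is a subset of the cross-section at z = 1.6.

entirely on top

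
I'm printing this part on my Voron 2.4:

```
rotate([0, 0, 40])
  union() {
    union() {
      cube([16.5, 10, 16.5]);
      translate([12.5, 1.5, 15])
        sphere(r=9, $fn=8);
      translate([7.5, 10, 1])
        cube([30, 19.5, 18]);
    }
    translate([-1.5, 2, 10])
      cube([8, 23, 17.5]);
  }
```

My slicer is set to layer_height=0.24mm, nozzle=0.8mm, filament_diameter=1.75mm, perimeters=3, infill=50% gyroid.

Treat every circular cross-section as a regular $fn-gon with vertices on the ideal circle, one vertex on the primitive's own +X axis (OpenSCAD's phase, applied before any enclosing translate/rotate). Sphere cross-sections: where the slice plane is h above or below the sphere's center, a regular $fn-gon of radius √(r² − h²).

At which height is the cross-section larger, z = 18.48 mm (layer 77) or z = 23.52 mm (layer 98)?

Layer 77 (z = 18.48): the cube does not reach this height (z outside [0, 16.5]); the sphere at (12.5, 1.5): section is a regular 8-gon, circumradius = √(r²−h²) = √(9²−3.48²) = 8.300 (area = (8/2)·8.300²·sin(360°/8) = 194.85 mm²); the cube at (7.5, 10) is present — its section is the full 30×19.5 rectangle (area 585.00 mm²); Taking the union: the 2 present regions are separate (no shared area or edge), so areas and boundary lengths simply add and each stays a separate island — area = 779.85 mm²; the cube at (-1.5, 2) (footprint 8×23) is included at this height (area 184.00 mm²); Taking the union: the regions partially overlap — summed areas 963.85 mm² minus the doubly-counted overlap 5.29 mm² gives 958.56 mm² — area = 958.56 mm²; (whole slice rotated 40° about Z — lengths, areas and connectivity unchanged). So its area = 958.56 mm². Layer 98 (z = 23.52): the cube is absent (z outside [0, 16.5]); the sphere at (12.5, 1.5): section is a regular 8-gon, circumradius = √(r²−h²) = √(9²−8.52²) = 2.900 (area = (8/2)·2.900²·sin(360°/8) = 23.79 mm²); the cube at (7.5, 10) is not intersected at this z (z outside [1, 19]); Merging all regions: only the r=9 sphere at (12.5, 1.5) is present, so the union is just that shape — area = 23.79 mm²; the cube at (-1.5, 2) is present — its section is the full 8×23 rectangle (area 184.00 mm²); Combining (union): the 2 present regions are separate (no shared area or edge), so areas and boundary lengths simply add and each stays a separate island — area = 207.79 mm²; (whole slice rotated 40° about Z — lengths, areas and connectivity unchanged). So its area = 207.79 mm². Layer 77 is larger (958.56 vs 207.79 mm²).

layer 77 (z = 18.48 mm)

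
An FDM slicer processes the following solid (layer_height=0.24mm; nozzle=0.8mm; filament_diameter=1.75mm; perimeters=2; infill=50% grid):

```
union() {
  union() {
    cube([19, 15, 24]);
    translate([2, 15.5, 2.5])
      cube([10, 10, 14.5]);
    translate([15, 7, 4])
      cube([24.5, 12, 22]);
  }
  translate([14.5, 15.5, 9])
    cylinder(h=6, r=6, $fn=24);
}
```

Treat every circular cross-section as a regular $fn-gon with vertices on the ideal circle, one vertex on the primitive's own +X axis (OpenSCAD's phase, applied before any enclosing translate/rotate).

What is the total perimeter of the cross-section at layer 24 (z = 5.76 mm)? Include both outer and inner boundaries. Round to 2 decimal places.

At z = 5.76 mm: the cube is present — its section is the full 19×15 rectangle (perimeter 68.00 mm); the cube at (2, 15.5) (footprint 10×10) is included at this height (perimeter 40.00 mm); the 24.5×12 cube at (15, 7) contributes its full rectangle (perimeter 73.00 mm); Taking the union: the regions partially overlap (shared area 32.00 mm²), so the edge portions inside another operand are dropped and the merged outline is re-measured after clipping — boundary = 157.00 mm; the cylinder at (14.5, 15.5) is not intersected at this z (z outside [9, 15]); Merging all regions: only that combined region is present, so the union is just that shape — boundary = 157.00 mm. Overall, the cross-section has 2 separate islands. Total boundary length (outer) = 157.00 mm.

157.00 mm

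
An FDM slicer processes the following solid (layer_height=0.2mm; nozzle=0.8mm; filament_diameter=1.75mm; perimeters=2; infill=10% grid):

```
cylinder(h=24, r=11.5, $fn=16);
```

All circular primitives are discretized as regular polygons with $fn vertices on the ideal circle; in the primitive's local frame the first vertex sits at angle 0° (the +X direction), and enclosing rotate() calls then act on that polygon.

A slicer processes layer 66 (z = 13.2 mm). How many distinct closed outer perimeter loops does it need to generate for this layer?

At z = 13.2 mm: the cylinder: section is a regular 16-gon, circumradius r=11.5. The result has 1 disconnected region.

1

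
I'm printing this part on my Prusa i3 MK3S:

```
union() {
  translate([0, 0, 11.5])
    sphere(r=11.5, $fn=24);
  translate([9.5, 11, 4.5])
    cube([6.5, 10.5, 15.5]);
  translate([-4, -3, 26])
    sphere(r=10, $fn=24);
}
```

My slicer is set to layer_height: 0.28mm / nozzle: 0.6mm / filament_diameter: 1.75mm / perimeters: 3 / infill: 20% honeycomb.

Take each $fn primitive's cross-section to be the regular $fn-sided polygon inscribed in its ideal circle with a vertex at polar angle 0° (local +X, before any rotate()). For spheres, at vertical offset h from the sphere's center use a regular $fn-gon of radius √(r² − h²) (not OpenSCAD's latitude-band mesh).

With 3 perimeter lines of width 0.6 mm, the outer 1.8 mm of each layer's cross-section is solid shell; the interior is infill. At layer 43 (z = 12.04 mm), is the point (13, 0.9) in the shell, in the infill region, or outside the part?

outside

At z = 12.04 mm: the r=11.5 sphere slices to a regular 24-gon of circumradius 11.487 (√(r²−h²) with h=0.54 from center); the cube at (9.5, 11) (footprint 6.5×10.5) is included at this height; the sphere at (-4, -3) is not intersected at this z (|z−center|=13.960 > r=10); Combining (union): the 2 present regions are separate (no shared area or edge), so areas and boundary lengths simply add and each stays a separate island — 2 connected regions. Overall, the cross-section has 2 separate islands. The nearest boundary edge runs (11.10, 2.97)→(11.49, 0.00); distance from the point to it = 1.62 mm. The point is not inside any of the regions above, so it lies outside the cross-section (1.62 mm from the nearest boundary).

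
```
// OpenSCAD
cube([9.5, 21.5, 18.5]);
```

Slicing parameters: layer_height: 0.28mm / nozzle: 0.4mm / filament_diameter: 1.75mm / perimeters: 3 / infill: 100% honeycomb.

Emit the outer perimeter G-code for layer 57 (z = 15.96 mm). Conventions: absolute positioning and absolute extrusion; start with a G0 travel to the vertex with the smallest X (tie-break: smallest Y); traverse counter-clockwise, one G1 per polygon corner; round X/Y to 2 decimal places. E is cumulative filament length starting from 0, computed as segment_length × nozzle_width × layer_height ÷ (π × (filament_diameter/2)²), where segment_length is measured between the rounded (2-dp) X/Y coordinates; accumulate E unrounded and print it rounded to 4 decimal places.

G0 X0.00 Y0.00 Z15.96
G1 X9.50 Y0.00 E0.4424
G1 X9.50 Y21.50 E1.4435
G1 X0.00 Y21.50 E1.8858
G1 X0.00 Y0.00 E2.8870

At z = 15.96 mm: the cube is present — its section is the full 9.5×21.5 rectangle. The outline is a single polygon with 4 vertices. Extrusion per mm of travel: 0.4 × 0.28 / (π × 0.875²) = 0.046564. Accumulating E over each segment gives final E = 2.8870.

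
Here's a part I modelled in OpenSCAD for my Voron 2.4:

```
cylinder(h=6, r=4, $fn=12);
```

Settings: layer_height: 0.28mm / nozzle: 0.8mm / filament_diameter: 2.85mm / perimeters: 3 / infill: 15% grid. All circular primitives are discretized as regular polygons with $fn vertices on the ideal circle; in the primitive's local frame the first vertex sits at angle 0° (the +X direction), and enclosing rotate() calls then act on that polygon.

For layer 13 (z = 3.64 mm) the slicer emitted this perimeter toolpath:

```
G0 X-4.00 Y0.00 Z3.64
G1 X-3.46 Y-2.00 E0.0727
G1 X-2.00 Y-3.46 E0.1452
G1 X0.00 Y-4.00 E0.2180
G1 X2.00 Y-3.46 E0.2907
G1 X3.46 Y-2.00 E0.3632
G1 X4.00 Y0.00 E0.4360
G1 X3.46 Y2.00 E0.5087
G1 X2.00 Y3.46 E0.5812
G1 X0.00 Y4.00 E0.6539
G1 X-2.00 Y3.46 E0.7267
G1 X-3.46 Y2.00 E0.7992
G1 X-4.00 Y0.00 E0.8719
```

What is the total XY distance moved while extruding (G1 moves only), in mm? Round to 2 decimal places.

24.83 mm

Sum the Euclidean lengths of each G1 segment: total = 24.83 mm.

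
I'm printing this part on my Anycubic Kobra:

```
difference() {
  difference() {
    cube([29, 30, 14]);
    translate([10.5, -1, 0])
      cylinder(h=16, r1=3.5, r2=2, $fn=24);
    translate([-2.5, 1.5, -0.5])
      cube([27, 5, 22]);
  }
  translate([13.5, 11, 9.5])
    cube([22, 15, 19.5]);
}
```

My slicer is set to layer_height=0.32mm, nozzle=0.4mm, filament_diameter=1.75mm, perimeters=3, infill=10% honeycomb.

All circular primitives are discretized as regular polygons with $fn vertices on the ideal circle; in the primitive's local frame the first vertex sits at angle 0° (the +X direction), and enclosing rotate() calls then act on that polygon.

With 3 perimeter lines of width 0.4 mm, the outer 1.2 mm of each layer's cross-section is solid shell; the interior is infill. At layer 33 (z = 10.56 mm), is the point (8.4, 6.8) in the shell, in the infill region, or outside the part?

At z = 10.56 mm: the cube is present — its section is the full 29×30 rectangle; the cone at (10.5, -1): at t=0.660 of its height the radius interpolates to r₁+(r₂−r₁)t = 2.510, giving a regular 24-gon of that circumradius; the cube at (-2.5, 1.5) is present — its section is the full 27×5 rectangle; Taking the first minus the rest: starting from the 29×30 cube, the cone at (10.5, -1) partially overlaps it — only the 4.93 mm² overlap (of its 19.57 mm²) is removed, clipping the outline; the 27×5 cube at (-2.5, 1.5) partially overlaps it — only the 122.50 mm² overlap (of its 135.00 mm²) is removed, clipping the outline — 2 connected regions; the cube at (13.5, 11) is present — its section is the full 22×15 rectangle; After the difference (first − rest): starting from that combined region, the 22×15 cube at (13.5, 11) partially overlaps it — only the 232.50 mm² overlap (of its 330.00 mm²) is removed, clipping the outline — 2 connected regions. Overall, the cross-section has 2 separate islands. The nearest boundary edge runs (24.50, 6.50)→(0.00, 6.50); distance from the point to it = 0.30 mm. (Shell/infill is judged within the island containing the point — the largest one.) The point is inside the cross-section, 0.30 mm from the nearest boundary — within the 1.2 mm shell band (3 × 0.4).

shell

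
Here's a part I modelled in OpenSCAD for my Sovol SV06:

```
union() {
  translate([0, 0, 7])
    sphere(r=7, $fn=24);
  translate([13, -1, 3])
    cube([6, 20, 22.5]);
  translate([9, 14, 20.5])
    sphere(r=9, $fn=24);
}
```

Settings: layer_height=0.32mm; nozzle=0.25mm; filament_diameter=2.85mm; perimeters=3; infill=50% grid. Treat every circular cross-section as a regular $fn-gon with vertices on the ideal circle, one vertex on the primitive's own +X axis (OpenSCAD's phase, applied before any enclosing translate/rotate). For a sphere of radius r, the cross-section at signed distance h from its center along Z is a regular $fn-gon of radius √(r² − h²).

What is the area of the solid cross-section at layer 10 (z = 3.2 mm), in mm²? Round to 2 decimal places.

227.34 mm²

At z = 3.2 mm: the r=7 sphere slices to a regular 24-gon of circumradius 5.879 (√(r²−h²) with h=3.8 from center) (area = (24/2)·5.879²·sin(360°/24) = 107.34 mm²); the cube at (13, -1) is present — its section is the full 6×20 rectangle (area 120.00 mm²); the sphere at (9, 14) is not intersected at this z (|z−center|=17.300 > r=9); Taking the union: the 2 present regions are separate (no shared area or edge), so areas and boundary lengths simply add and each stays a separate island — area = 227.34 mm². Overall, the cross-section has 2 separate islands. Net area = 227.34 mm².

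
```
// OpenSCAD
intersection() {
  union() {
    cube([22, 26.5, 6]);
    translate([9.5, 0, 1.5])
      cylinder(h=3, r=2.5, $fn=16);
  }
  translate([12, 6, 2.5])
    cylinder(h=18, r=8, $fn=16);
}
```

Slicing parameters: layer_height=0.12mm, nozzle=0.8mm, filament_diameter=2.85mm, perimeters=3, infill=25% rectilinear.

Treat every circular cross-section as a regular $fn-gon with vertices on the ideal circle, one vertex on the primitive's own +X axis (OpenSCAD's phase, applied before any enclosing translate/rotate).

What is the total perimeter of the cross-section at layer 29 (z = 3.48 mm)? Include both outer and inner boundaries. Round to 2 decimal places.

At z = 3.48 mm: the cube is present — its section is the full 22×26.5 rectangle (perimeter 97.00 mm); the r=2.5 cylinder at (9.5, 0) contributes a regular 16-gon of circumradius 2.5 (perimeter = 2·16·2.500·sin(180°/16) = 15.61 mm); Merging all regions: the regions partially overlap (shared area 9.57 mm²), so the edge portions inside another operand are dropped and the merged outline is re-measured after clipping — boundary = 99.80 mm; the r=8 cylinder at (12, 6) gives a regular 16-gon of circumradius 8 (constant along its height) (perimeter = 2·16·8.000·sin(180°/16) = 49.94 mm); Taking the intersection: the r=8 cylinder at (12, 6) partially overlaps that combined region; clipping to the common part keeps 188.70 mm² — boundary = 50.74 mm. Overall, the cross-section is a single solid region. Total boundary length (outer) = 50.74 mm.

50.74 mm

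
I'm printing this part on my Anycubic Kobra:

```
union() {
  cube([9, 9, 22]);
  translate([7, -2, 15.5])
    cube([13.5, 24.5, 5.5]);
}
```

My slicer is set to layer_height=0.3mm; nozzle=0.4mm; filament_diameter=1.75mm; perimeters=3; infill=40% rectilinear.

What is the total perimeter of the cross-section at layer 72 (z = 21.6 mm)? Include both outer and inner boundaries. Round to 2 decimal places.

At z = 21.6 mm: the cube (footprint 9×9) is included at this height (perimeter 36.00 mm); the cube at (7, -2) is not intersected at this z (z outside [15.5, 21]); Merging all regions: only the 9×9 cube is present, so the union is just that shape — boundary = 36.00 mm. Overall, the cross-section is a single solid region. Total boundary length (outer) = 36.00 mm.

36.00 mm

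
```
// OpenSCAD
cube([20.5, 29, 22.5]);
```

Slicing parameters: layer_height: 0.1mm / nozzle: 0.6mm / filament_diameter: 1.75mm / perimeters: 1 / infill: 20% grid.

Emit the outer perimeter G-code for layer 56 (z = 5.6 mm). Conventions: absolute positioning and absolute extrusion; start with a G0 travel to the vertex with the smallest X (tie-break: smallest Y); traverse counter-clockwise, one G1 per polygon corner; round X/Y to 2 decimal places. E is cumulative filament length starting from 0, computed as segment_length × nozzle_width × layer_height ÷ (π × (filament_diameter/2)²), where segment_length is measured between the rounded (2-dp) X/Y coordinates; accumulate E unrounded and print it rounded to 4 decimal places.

G0 X0.00 Y0.00 Z5.60
G1 X20.50 Y0.00 E0.5114
G1 X20.50 Y29.00 E1.2348
G1 X0.00 Y29.00 E1.7462
G1 X0.00 Y0.00 E2.4696

At z = 5.6 mm: the 20.5×29 cube contributes its full rectangle. The outline is a single polygon with 4 vertices. Extrusion per mm of travel: 0.6 × 0.1 / (π × 0.875²) = 0.024945. Accumulating E over each segment gives final E = 2.4696.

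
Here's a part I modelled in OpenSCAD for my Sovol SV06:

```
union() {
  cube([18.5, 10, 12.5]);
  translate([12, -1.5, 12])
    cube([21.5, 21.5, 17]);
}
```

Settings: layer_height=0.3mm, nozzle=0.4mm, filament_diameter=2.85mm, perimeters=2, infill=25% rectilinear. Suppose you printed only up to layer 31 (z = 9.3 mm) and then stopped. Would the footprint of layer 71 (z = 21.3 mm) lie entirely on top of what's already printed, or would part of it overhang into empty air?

Compare the two slices. At z = 9.3: the cube is present — its section is the full 18.5×10 rectangle (area 185.00 mm²); the cube at (12, -1.5) is absent (z outside [12, 29]); Combining (union): only the 18.5×10 cube is present, so the union is just that shape — area = 185.00 mm². At z = 21.3: the cube is absent (z outside [0, 12.5]); the 21.5×21.5 cube at (12, -1.5) contributes its full rectangle (area 462.25 mm²); Combining (union): only the 21.5×21.5 cube at (12, -1.5) is present, so the union is just that shape — area = 462.25 mm². Checking containment: at z = 21.3 the cross-section extends beyond the z = 9.3 cross-section by about 397.25 mm².

part overhangs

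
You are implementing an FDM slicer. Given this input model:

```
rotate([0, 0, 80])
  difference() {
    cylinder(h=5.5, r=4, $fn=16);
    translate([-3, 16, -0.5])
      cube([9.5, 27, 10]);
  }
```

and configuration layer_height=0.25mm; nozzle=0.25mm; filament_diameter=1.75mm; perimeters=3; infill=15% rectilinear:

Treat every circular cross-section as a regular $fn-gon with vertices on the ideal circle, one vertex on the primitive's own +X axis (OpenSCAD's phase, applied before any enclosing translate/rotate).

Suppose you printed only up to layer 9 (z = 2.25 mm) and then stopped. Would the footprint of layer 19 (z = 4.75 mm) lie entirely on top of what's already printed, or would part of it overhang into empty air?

entirely on top

Compare the two slices. At z = 2.25: the r=4 cylinder contributes a regular 16-gon of circumradius 4 (area = (16/2)·4.000²·sin(360°/16) = 48.98 mm²); the 9.5×27 cube at (-3, 16) contributes its full rectangle (area 256.50 mm²); Taking the first minus the rest: starting from the r=4 cylinder (48.98 mm²), the 9.5×27 cube at (-3, 16) misses the remaining region (no effect) — area = 48.98 mm²; (whole slice rotated 80° about Z — lengths, areas and connectivity unchanged). At z = 4.75: the r=4 cylinder gives a regular 16-gon of circumradius 4 (constant along its height) (area = (16/2)·4.000²·sin(360°/16) = 48.98 mm²); the cube at (-3, 16) is present — its section is the full 9.5×27 rectangle (area 256.50 mm²); Taking the first minus the rest: starting from the r=4 cylinder (48.98 mm²), the 9.5×27 cube at (-3, 16) misses the remaining region (no effect) — area = 48.98 mm²; (rotated 80° about Z; rotation is an isometry so areas/perimeters/island counts are preserved). Checking containment: the cross-section at z = 4.75 is a subset of the cross-section at z = 2.25.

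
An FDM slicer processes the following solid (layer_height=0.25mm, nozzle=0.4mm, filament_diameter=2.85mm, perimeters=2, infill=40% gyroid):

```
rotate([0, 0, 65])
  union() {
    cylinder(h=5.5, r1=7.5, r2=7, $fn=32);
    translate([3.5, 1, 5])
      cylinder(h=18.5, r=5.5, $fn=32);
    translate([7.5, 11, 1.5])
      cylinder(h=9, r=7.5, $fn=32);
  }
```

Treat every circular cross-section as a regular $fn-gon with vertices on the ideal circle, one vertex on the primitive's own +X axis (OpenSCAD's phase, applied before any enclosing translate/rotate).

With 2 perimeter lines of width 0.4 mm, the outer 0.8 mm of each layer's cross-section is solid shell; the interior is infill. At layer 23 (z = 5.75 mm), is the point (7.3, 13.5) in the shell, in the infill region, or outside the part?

At z = 5.75 mm: the cone is not intersected at this z (z outside [0, 5.5]); the r=5.5 cylinder at (3.5, 1) gives a regular 32-gon of circumradius 5.5 (constant along its height); the cylinder at (7.5, 11): section is a regular 32-gon, circumradius r=7.5; Merging all regions: the regions partially overlap (shared area 10.54 mm²), so overlapping operands fuse into one piece — 1 connected region; (rotated 65° about Z; rotation is an isometry so areas/perimeters/island counts are preserved). Overall, the cross-section is a single solid region. Undo the 65° rotation: the query point maps to (15.320, -0.911) in the un-rotated model frame. The nearest boundary edge runs (9.00, 1.00)→(8.89, -0.07); distance from the point to it = 6.48 mm. The point is not inside any of the regions above, so it lies outside the cross-section (6.48 mm from the nearest boundary).

outside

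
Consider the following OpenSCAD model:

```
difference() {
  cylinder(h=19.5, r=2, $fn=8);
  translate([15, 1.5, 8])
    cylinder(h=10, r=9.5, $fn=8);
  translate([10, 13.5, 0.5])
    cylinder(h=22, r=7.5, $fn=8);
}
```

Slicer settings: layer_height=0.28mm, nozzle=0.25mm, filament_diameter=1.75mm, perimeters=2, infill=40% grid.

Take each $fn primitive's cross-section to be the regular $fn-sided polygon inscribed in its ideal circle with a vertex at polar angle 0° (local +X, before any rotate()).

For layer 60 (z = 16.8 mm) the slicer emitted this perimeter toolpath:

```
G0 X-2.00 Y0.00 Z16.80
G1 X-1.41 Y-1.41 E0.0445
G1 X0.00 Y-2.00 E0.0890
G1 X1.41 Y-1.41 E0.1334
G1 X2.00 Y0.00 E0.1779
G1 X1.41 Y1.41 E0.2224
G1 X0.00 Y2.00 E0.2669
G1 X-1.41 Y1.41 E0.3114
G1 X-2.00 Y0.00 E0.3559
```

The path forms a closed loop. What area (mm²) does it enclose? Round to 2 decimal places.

Apply the shoelace formula to the sequence of (X, Y) vertices; enclosed area = 11.28 mm².

11.28 mm²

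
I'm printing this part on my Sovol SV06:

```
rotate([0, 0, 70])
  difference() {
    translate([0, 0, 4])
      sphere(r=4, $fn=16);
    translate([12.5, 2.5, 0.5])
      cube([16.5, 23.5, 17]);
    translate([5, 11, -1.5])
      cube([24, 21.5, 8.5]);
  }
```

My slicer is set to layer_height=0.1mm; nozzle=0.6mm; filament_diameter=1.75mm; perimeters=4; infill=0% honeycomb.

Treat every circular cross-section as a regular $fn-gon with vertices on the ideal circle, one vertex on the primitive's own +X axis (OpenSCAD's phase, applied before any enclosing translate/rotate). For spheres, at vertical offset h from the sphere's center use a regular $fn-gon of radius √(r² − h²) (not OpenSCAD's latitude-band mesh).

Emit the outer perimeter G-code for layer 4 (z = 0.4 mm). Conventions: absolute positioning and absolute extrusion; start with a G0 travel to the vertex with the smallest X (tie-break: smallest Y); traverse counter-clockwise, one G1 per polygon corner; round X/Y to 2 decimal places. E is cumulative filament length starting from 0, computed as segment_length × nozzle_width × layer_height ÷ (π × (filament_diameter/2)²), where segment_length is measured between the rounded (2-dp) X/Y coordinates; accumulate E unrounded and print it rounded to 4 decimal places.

G0 X-1.74 Y-0.08 Z0.40
G1 X-1.58 Y-0.74 E0.0169
G1 X-1.18 Y-1.29 E0.0339
G1 X-0.60 Y-1.64 E0.0508
G1 X0.08 Y-1.74 E0.0679
G1 X0.74 Y-1.58 E0.0849
G1 X1.29 Y-1.18 E0.1019
G1 X1.64 Y-0.60 E0.1188
G1 X1.74 Y0.08 E0.1359
G1 X1.58 Y0.74 E0.1528
G1 X1.18 Y1.29 E0.1698
G1 X0.60 Y1.64 E0.1867
G1 X-0.08 Y1.74 E0.2038
G1 X-0.74 Y1.58 E0.2208
G1 X-1.29 Y1.18 E0.2378
G1 X-1.64 Y0.60 E0.2546
G1 X-1.74 Y-0.08 E0.2718

At z = 0.4 mm: the r=4 sphere slices to a regular 16-gon of circumradius 1.744 (√(r²−h²) with h=3.6 from center); the cube at (12.5, 2.5) is not intersected at this z (z outside [0.5, 17.5]); the cube at (5, 11) is present — its section is the full 24×21.5 rectangle; After the difference (first − rest): starting from the r=4 sphere, the 24×21.5 cube at (5, 11) misses the remaining region (no effect) — 1 connected region; (rotated 70° about Z; rotation is an isometry so areas/perimeters/island counts are preserved). The outline is a single polygon with 16 vertices. Extrusion per mm of travel: 0.6 × 0.1 / (π × 0.875²) = 0.024945. Accumulating E over each segment gives final E = 0.2718.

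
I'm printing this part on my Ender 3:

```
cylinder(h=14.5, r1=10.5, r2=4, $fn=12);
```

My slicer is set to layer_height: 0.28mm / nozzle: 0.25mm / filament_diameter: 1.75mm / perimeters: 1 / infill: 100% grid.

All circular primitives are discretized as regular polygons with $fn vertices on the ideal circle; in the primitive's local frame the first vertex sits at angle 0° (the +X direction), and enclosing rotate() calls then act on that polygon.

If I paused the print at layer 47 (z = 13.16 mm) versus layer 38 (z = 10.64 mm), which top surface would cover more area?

layer 38 (z = 10.64 mm)

Layer 47 (z = 13.16): the cone: at t=0.908 of its height the radius interpolates to r₁+(r₂−r₁)t = 4.601, giving a regular 12-gon of that circumradius (area = (12/2)·4.601²·sin(360°/12) = 63.50 mm²). So its area = 63.50 mm². Layer 38 (z = 10.64): the cone: at t=0.734 of its height the radius interpolates to r₁+(r₂−r₁)t = 5.730, giving a regular 12-gon of that circumradius (area = (12/2)·5.730²·sin(360°/12) = 98.51 mm²). So its area = 98.51 mm². Layer 38 is larger (98.51 vs 63.50 mm²).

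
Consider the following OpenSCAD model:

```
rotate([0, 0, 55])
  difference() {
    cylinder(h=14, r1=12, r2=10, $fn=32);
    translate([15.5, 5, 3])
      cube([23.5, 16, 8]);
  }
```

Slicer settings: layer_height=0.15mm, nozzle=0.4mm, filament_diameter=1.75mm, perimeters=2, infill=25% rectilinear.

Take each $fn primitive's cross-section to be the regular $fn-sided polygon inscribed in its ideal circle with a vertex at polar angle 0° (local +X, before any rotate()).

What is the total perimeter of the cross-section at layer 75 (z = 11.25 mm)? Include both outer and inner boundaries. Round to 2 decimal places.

At z = 11.25 mm: the cone: at t=0.804 of its height the radius interpolates to r₁+(r₂−r₁)t = 10.393, giving a regular 32-gon of that circumradius (perimeter = 2·32·10.393·sin(180°/32) = 65.20 mm); the cube at (15.5, 5) is not intersected at this z (z outside [3, 11]); After the difference (first − rest): none of the subtracted shapes is present at this height, so the cone is unchanged — boundary = 65.20 mm; (rotated 55° about Z; rotation is an isometry so areas/perimeters/island counts are preserved). Overall, the cross-section is a single solid region. Total boundary length (outer) = 65.20 mm.

65.20 mm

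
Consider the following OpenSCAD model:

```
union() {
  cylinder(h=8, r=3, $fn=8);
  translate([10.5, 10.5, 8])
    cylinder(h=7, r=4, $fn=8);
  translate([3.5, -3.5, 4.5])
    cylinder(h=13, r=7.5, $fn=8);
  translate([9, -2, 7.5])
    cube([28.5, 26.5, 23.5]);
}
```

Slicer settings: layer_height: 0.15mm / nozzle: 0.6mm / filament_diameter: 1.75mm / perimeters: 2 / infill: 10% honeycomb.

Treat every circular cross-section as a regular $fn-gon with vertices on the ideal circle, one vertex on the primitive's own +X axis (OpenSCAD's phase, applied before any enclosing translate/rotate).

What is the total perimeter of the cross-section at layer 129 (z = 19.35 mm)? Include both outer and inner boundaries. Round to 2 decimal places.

110.00 mm

At z = 19.35 mm: the cylinder is not intersected at this z (z outside [0, 8]); the cylinder at (10.5, 10.5) does not reach this height (z outside [8, 15]); the cylinder at (3.5, -3.5) is absent (z outside [4.5, 17.5]); the 28.5×26.5 cube at (9, -2) contributes its full rectangle (perimeter 110.00 mm); Merging all regions: only the 28.5×26.5 cube at (9, -2) is present, so the union is just that shape — boundary = 110.00 mm. Overall, the cross-section is a single solid region. Total boundary length (outer) = 110.00 mm.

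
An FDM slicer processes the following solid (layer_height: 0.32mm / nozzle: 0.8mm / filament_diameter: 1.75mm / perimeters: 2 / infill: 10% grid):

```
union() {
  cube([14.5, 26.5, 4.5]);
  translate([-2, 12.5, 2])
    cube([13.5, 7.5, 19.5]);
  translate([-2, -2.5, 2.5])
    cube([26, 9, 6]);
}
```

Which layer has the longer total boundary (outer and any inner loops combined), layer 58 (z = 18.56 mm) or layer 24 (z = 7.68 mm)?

layer 24 (z = 7.68 mm)

Layer 58 (z = 18.56): the cube is absent (z outside [0, 4.5]); the cube at (-2, 12.5) (footprint 13.5×7.5) is included at this height (perimeter 42.00 mm); the cube at (-2, -2.5) is absent (z outside [2.5, 8.5]); Taking the union: only the 13.5×7.5 cube at (-2, 12.5) is present, so the union is just that shape — boundary = 42.00 mm. So its perimeter = 42.00 mm. Layer 24 (z = 7.68): the cube does not reach this height (z outside [0, 4.5]); the cube at (-2, 12.5) is present — its section is the full 13.5×7.5 rectangle (perimeter 42.00 mm); the cube at (-2, -2.5) is present — its section is the full 26×9 rectangle (perimeter 70.00 mm); Combining (union): the 2 present regions are separate (no shared area or edge), so areas and boundary lengths simply add and each stays a separate island — boundary = 112.00 mm. So its perimeter = 112.00 mm. Layer 24 is larger (112.00 vs 42.00 mm).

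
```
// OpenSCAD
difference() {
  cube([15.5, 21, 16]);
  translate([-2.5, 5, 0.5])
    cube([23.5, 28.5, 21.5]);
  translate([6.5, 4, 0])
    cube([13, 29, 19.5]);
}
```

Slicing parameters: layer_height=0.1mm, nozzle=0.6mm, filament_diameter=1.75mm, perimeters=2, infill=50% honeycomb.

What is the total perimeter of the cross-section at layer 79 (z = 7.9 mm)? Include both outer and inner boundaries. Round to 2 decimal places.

41.00 mm

At z = 7.9 mm: the 15.5×21 cube contributes its full rectangle (perimeter 73.00 mm); the cube at (-2.5, 5) is present — its section is the full 23.5×28.5 rectangle (perimeter 104.00 mm); the cube at (6.5, 4) is present — its section is the full 13×29 rectangle (perimeter 84.00 mm); After the difference (first − rest): starting from the 15.5×21 cube, the 23.5×28.5 cube at (-2.5, 5) partially overlaps it — only the 248.00 mm² overlap (of its 669.75 mm²) is removed, clipping the outline; the 13×29 cube at (6.5, 4) partially overlaps it — only the 9.00 mm² overlap (of its 377.00 mm²) is removed, clipping the outline — boundary = 41.00 mm. Overall, the cross-section is a single solid region. Total boundary length (outer) = 41.00 mm.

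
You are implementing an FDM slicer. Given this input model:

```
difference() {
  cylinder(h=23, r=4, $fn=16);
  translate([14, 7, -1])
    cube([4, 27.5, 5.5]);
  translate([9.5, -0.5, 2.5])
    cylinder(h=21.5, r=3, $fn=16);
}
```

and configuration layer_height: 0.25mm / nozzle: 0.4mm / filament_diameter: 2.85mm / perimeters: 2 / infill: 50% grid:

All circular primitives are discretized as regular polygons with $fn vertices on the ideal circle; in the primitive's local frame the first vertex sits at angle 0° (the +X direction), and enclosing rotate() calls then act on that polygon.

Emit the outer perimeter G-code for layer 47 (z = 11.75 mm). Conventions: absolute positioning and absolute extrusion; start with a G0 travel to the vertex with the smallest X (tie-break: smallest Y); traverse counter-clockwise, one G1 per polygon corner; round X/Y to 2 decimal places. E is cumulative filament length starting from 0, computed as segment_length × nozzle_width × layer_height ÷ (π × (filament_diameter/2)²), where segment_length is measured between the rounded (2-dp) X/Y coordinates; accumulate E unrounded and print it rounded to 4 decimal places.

At z = 11.75 mm: the r=4 cylinder contributes a regular 16-gon of circumradius 4; the cube at (14, 7) is absent (z outside [-1, 4.5]); the r=3 cylinder at (9.5, -0.5) contributes a regular 16-gon of circumradius 3; After the difference (first − rest): starting from the r=4 cylinder, the r=3 cylinder at (9.5, -0.5) misses the remaining region (no effect) — 1 connected region. The outline is a single polygon with 16 vertices. Extrusion per mm of travel: 0.4 × 0.25 / (π × 1.425²) = 0.015675. Accumulating E over each segment gives final E = 0.3917.

G0 X-4.00 Y0.00 Z11.75
G1 X-3.70 Y-1.53 E0.0244
G1 X-2.83 Y-2.83 E0.0490
G1 X-1.53 Y-3.70 E0.0735
G1 X0.00 Y-4.00 E0.0979
G1 X1.53 Y-3.70 E0.1224
G1 X2.83 Y-2.83 E0.1469
G1 X3.70 Y-1.53 E0.1714
G1 X4.00 Y0.00 E0.1958
G1 X3.70 Y1.53 E0.2203
G1 X2.83 Y2.83 E0.2448
G1 X1.53 Y3.70 E0.2693
G1 X0.00 Y4.00 E0.2938
G1 X-1.53 Y3.70 E0.3182
G1 X-2.83 Y2.83 E0.3427
G1 X-3.70 Y1.53 E0.3672
G1 X-4.00 Y0.00 E0.3917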